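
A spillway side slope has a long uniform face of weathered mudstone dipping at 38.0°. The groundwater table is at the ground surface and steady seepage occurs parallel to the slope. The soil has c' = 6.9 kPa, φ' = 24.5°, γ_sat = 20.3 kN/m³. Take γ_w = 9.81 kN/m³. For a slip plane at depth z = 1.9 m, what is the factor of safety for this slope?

FS = 0.67

With seepage parallel to the slope and the water table at the surface, the effective normal stress on the slip plane uses the buoyant unit weight γ' = γ_sat − γ_w while the driving shear stress uses γ_sat:
FS = [c' + γ' z cos²β tanφ'] / [γ_sat z sinβ cosβ]
γ' = 20.3 − 9.81 = 10.49 kN/m³
Numerator = 6.9 + 10.49·1.9·cos²38.0°·tan24.5° = 6.9 + 10.49·1.9·0.6210·0.4557 = 12.540 kPa
Denominator = 20.3·1.9·sin38.0°·cos38.0° = 20.3·1.9·0.6157·0.7880 = 18.712 kPa
FS = 12.540 / 18.712 = 0.670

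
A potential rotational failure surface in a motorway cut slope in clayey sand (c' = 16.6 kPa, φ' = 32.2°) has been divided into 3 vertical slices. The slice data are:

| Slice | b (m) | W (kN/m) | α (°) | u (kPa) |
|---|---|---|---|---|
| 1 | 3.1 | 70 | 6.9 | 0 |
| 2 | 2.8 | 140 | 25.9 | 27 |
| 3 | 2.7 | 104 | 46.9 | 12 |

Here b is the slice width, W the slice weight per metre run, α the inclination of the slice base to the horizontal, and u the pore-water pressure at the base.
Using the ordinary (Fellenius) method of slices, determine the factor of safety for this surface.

Ordinary method of slices: FS = Σ[c'·Δl_i + (W_i cosα_i − u_i·Δl_i)·tanφ'] / Σ W_i sinα_i, with Δl_i = b_i / cosα_i.
Slice 1: Δl = 3.1/cos6.9° = 3.123 m; N'_1 = 70·cos6.9° − 0·3.123 = 69.5; c'Δl = 51.84; W sinα = 8.4
Slice 2: Δl = 2.8/cos25.9° = 3.113 m; N'_2 = 140·cos25.9° − 27·3.113 = 41.9; c'Δl = 51.67; W sinα = 61.2
Slice 3: Δl = 2.7/cos46.9° = 3.952 m; N'_3 = 104·cos46.9° − 12·3.952 = 23.6; c'Δl = 65.60; W sinα = 75.9
Σc'Δl = 169.1 kN/m; ΣN' = 135.0 kN/m; ΣW sinα = 145.5 kN/m
Resisting = 169.1 + 135.0·tan32.2° = 169.1 + 85.0 = 254.1 kN/m
FS = 254.1 / 145.5 = 1.747

FS = 1.75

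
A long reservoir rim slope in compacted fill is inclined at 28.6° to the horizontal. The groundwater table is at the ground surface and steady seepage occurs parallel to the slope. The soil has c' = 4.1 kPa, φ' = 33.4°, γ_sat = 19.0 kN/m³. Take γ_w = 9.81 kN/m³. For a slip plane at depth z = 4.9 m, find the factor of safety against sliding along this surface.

With seepage parallel to the slope and the water table at the surface, the effective normal stress on the slip plane uses the buoyant unit weight γ' = γ_sat − γ_w while the driving shear stress uses γ_sat:
FS = [c' + γ' z cos²β tanφ'] / [γ_sat z sinβ cosβ]
γ' = 19.0 − 9.81 = 9.19 kN/m³
Numerator = 4.1 + 9.19·4.9·cos²28.6°·tan33.4° = 4.1 + 9.19·4.9·0.7709·0.6594 = 26.989 kPa
Denominator = 19.0·4.9·sin28.6°·cos28.6° = 19.0·4.9·0.4787·0.8780 = 39.128 kPa
FS = 26.989 / 39.128 = 0.690

FS = 0.69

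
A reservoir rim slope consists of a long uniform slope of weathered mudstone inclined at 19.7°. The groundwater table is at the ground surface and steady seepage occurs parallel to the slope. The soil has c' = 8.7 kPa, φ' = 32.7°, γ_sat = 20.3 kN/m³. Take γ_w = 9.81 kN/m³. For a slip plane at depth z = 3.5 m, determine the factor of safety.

FS = 1.31

With seepage parallel to the slope and the water table at the surface, the effective normal stress on the slip plane uses the buoyant unit weight γ' = γ_sat − γ_w while the driving shear stress uses γ_sat:
FS = [c' + γ' z cos²β tanφ'] / [γ_sat z sinβ cosβ]
γ' = 20.3 − 9.81 = 10.49 kN/m³
Numerator = 8.7 + 10.49·3.5·cos²19.7°·tan32.7° = 8.7 + 10.49·3.5·0.8864·0.6420 = 29.592 kPa
Denominator = 20.3·3.5·sin19.7°·cos19.7° = 20.3·3.5·0.3371·0.9415 = 22.549 kPa
FS = 29.592 / 22.549 = 1.312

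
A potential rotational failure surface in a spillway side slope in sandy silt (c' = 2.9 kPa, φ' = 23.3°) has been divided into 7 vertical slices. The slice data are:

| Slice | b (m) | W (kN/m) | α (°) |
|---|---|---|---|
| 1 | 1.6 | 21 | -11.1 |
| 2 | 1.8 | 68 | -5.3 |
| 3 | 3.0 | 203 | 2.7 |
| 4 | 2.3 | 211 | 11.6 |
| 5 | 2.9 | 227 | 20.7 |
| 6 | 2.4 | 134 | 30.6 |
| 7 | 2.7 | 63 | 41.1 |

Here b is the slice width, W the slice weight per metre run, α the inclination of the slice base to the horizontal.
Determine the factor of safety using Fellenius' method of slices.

FS = 1.85

Ordinary method of slices: FS = Σ[c'·Δl_i + (W_i cosα_i)·tanφ'] / Σ W_i sinα_i, with Δl_i = b_i / cosα_i.
Slice 1: Δl = 1.6/cos(-11.1°) = 1.631 m; N'_1 = 21·cos(-11.1°) = 20.6; c'Δl = 4.73; W sinα = -4.0
Slice 2: Δl = 1.8/cos(-5.3°) = 1.808 m; N'_2 = 68·cos(-5.3°) = 67.7; c'Δl = 5.24; W sinα = -6.3
Slice 3: Δl = 3.0/cos2.7° = 3.003 m; N'_3 = 203·cos2.7° = 202.8; c'Δl = 8.71; W sinα = 9.6
Slice 4: Δl = 2.3/cos11.6° = 2.348 m; N'_4 = 211·cos11.6° = 206.7; c'Δl = 6.81; W sinα = 42.4
Slice 5: Δl = 2.9/cos20.7° = 3.100 m; N'_5 = 227·cos20.7° = 212.3; c'Δl = 8.99; W sinα = 80.2
Slice 6: Δl = 2.4/cos30.6° = 2.788 m; N'_6 = 134·cos30.6° = 115.3; c'Δl = 8.09; W sinα = 68.2
Slice 7: Δl = 2.7/cos41.1° = 3.583 m; N'_7 = 63·cos41.1° = 47.5; c'Δl = 10.39; W sinα = 41.4
Σc'Δl = 53.0 kN/m; ΣN' = 872.9 kN/m; ΣW sinα = 231.5 kN/m
Resisting = 53.0 + 872.9·tan23.3° = 53.0 + 375.9 = 428.9 kN/m
FS = 428.9 / 231.5 = 1.852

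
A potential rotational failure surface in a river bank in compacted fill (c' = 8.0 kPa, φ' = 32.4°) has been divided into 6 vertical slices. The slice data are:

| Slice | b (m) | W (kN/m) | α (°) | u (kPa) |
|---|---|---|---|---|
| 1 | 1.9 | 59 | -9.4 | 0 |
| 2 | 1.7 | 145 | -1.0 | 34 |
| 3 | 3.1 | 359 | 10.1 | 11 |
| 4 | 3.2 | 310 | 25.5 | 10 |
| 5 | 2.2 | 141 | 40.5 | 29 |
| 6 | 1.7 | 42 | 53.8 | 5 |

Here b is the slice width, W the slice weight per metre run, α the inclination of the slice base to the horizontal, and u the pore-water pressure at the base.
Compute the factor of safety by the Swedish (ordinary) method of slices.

Ordinary method of slices: FS = Σ[c'·Δl_i + (W_i cosα_i − u_i·Δl_i)·tanφ'] / Σ W_i sinα_i, with Δl_i = b_i / cosα_i.
Slice 1: Δl = 1.9/cos(-9.4°) = 1.926 m; N'_1 = 59·cos(-9.4°) − 0·1.926 = 58.2; c'Δl = 15.41; W sinα = -9.6
Slice 2: Δl = 1.7/cos(-1.0°) = 1.700 m; N'_2 = 145·cos(-1.0°) − 34·1.700 = 87.2; c'Δl = 13.60; W sinα = -2.5
Slice 3: Δl = 3.1/cos10.1° = 3.149 m; N'_3 = 359·cos10.1° − 11·3.149 = 318.8; c'Δl = 25.19; W sinα = 63.0
Slice 4: Δl = 3.2/cos25.5° = 3.545 m; N'_4 = 310·cos25.5° − 10·3.545 = 244.3; c'Δl = 28.36; W sinα = 133.5
Slice 5: Δl = 2.2/cos40.5° = 2.893 m; N'_5 = 141·cos40.5° − 29·2.893 = 23.3; c'Δl = 23.15; W sinα = 91.6
Slice 6: Δl = 1.7/cos53.8° = 2.878 m; N'_6 = 42·cos53.8° − 5·2.878 = 10.4; c'Δl = 23.03; W sinα = 33.9
Σc'Δl = 128.7 kN/m; ΣN' = 742.3 kN/m; ΣW sinα = 309.7 kN/m
Resisting = 128.7 + 742.3·tan32.4° = 128.7 + 471.0 = 599.8 kN/m
FS = 599.8 / 309.7 = 1.937

FS = 1.94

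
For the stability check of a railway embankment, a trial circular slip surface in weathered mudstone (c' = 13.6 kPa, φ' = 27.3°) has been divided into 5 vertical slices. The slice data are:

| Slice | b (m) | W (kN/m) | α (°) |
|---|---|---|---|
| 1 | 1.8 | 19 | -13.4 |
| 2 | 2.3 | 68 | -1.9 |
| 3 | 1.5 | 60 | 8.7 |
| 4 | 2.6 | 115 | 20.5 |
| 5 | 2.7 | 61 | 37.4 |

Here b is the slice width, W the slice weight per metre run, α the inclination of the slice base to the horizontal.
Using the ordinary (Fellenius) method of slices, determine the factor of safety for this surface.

FS = 3.97

Ordinary method of slices: FS = Σ[c'·Δl_i + (W_i cosα_i)·tanφ'] / Σ W_i sinα_i, with Δl_i = b_i / cosα_i.
Slice 1: Δl = 1.8/cos(-13.4°) = 1.850 m; N'_1 = 19·cos(-13.4°) = 18.5; c'Δl = 25.17; W sinα = -4.4
Slice 2: Δl = 2.3/cos(-1.9°) = 2.301 m; N'_2 = 68·cos(-1.9°) = 68.0; c'Δl = 31.30; W sinα = -2.3
Slice 3: Δl = 1.5/cos8.7° = 1.517 m; N'_3 = 60·cos8.7° = 59.3; c'Δl = 20.64; W sinα = 9.1
Slice 4: Δl = 2.6/cos20.5° = 2.776 m; N'_4 = 115·cos20.5° = 107.7; c'Δl = 37.75; W sinα = 40.3
Slice 5: Δl = 2.7/cos37.4° = 3.399 m; N'_5 = 61·cos37.4° = 48.5; c'Δl = 46.22; W sinα = 37.0
Σc'Δl = 161.1 kN/m; ΣN' = 301.9 kN/m; ΣW sinα = 79.7 kN/m
Resisting = 161.1 + 301.9·tan27.3° = 161.1 + 155.8 = 316.9 kN/m
FS = 316.9 / 79.7 = 3.974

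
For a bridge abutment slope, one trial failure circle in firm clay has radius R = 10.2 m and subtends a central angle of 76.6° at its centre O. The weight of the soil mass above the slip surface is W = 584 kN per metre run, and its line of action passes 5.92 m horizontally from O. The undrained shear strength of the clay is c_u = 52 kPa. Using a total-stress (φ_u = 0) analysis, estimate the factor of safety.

Taking moments about the centre O, the resisting moment is provided by the undrained shear strength acting along the arc:
Arc length L_a = R·θ = 10.2·(76.6°·π/180) = 10.2·1.3369 = 13.64 m
M_R = c_u·L_a·R = 52·13.64·10.2 = 7232.9 kN·m/m
M_D = W·d = 584·5.92 = 3457.3 kN·m/m
FS = M_R / M_D = 7232.9 / 3457.3 = 2.092

FS = 2.09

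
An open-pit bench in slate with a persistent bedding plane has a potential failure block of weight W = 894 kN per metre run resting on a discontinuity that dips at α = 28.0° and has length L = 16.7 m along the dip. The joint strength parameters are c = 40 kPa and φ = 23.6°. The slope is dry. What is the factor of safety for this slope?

FS = 2.41

Resolving the block weight along and normal to the plane and applying the Mohr–Coulomb strength on the joint:
N' = W cosα = 894·cos28.0° = 789.4 kN/m
Driving force T = W sinα = 894·sin28.0° = 419.7 kN/m
Resisting force R = c·L + N'·tanφ = 40·16.7 + 789.4·tan23.6° = 668.0 + 344.9 = 1012.9 kN/m
FS = R / T = 1012.9 / 419.7 = 2.413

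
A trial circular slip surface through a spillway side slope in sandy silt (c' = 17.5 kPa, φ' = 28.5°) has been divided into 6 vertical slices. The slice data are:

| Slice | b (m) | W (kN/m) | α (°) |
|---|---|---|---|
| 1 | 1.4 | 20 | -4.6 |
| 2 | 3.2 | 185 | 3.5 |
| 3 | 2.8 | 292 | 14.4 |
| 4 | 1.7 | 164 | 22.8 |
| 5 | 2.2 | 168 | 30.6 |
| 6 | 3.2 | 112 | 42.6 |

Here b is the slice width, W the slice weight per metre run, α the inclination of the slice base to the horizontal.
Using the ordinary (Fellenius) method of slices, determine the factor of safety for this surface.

FS = 2.46

Ordinary method of slices: FS = Σ[c'·Δl_i + (W_i cosα_i)·tanφ'] / Σ W_i sinα_i, with Δl_i = b_i / cosα_i.
Slice 1: Δl = 1.4/cos(-4.6°) = 1.405 m; N'_1 = 20·cos(-4.6°) = 19.9; c'Δl = 24.58; W sinα = -1.6
Slice 2: Δl = 3.2/cos3.5° = 3.206 m; N'_2 = 185·cos3.5° = 184.7; c'Δl = 56.10; W sinα = 11.3
Slice 3: Δl = 2.8/cos14.4° = 2.891 m; N'_3 = 292·cos14.4° = 282.8; c'Δl = 50.59; W sinα = 72.6
Slice 4: Δl = 1.7/cos22.8° = 1.844 m; N'_4 = 164·cos22.8° = 151.2; c'Δl = 32.27; W sinα = 63.6
Slice 5: Δl = 2.2/cos30.6° = 2.556 m; N'_5 = 168·cos30.6° = 144.6; c'Δl = 44.73; W sinα = 85.5
Slice 6: Δl = 3.2/cos42.6° = 4.347 m; N'_6 = 112·cos42.6° = 82.4; c'Δl = 76.08; W sinα = 75.8
Σc'Δl = 284.4 kN/m; ΣN' = 865.6 kN/m; ΣW sinα = 307.2 kN/m
Resisting = 284.4 + 865.6·tan28.5° = 284.4 + 470.0 = 754.4 kN/m
FS = 754.4 / 307.2 = 2.456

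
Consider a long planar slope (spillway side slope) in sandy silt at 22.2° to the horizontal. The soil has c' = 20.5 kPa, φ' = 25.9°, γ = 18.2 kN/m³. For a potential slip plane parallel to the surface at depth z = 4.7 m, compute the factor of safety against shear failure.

FS = 1.87

For an infinite slope with a slip plane parallel to the surface (no pore pressure): FS = [c' + γz cos²β tanφ'] / [γz sinβ cosβ].
γz = 18.2·4.7 = 85.54 kN/m²
Numerator = 20.5 + 85.54·cos²22.2°·tan25.9° = 20.5 + 85.54·0.8572·0.4856 = 56.106 kPa
Denominator = 85.54·sin22.2°·cos22.2° = 85.54·0.3778·0.9259 = 29.925 kPa
FS = 56.106 / 29.925 = 1.875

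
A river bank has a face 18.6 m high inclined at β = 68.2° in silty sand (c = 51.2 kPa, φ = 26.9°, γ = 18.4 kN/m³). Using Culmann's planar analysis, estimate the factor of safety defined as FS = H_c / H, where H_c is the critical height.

H_c = (4c/γ) · sinβ cosφ / [1 − cos(β − φ)]
    = (4·51.2/18.4) · sin68.2°·cos26.9° / [1 − cos41.3°]
    = 11.130 · 0.8280 / 0.2487 = 37.05 m
FS = H_c / H = 37.05 / 18.6 = 1.992

FS = 1.99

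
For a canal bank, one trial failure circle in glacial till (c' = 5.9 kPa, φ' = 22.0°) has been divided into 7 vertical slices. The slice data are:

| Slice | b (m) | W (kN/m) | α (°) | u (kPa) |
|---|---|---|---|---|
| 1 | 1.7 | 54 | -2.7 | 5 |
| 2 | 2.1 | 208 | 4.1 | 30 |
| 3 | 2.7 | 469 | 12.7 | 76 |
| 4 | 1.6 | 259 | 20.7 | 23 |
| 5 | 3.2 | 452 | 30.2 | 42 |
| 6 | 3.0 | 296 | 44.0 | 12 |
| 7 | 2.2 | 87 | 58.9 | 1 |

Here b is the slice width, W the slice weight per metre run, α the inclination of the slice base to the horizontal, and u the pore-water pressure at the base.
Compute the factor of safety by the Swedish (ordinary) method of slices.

FS = 0.78

Ordinary method of slices: FS = Σ[c'·Δl_i + (W_i cosα_i − u_i·Δl_i)·tanφ'] / Σ W_i sinα_i, with Δl_i = b_i / cosα_i.
Slice 1: Δl = 1.7/cos(-2.7°) = 1.702 m; N'_1 = 54·cos(-2.7°) − 5·1.702 = 45.4; c'Δl = 10.04; W sinα = -2.5
Slice 2: Δl = 2.1/cos4.1° = 2.105 m; N'_2 = 208·cos4.1° − 30·2.105 = 144.3; c'Δl = 12.42; W sinα = 14.9
Slice 3: Δl = 2.7/cos12.7° = 2.768 m; N'_3 = 469·cos12.7° − 76·2.768 = 247.2; c'Δl = 16.33; W sinα = 103.1
Slice 4: Δl = 1.6/cos20.7° = 1.710 m; N'_4 = 259·cos20.7° − 23·1.710 = 202.9; c'Δl = 10.09; W sinα = 91.5
Slice 5: Δl = 3.2/cos30.2° = 3.703 m; N'_5 = 452·cos30.2° − 42·3.703 = 235.1; c'Δl = 21.84; W sinα = 227.4
Slice 6: Δl = 3.0/cos44.0° = 4.170 m; N'_6 = 296·cos44.0° − 12·4.170 = 162.9; c'Δl = 24.61; W sinα = 205.6
Slice 7: Δl = 2.2/cos58.9° = 4.259 m; N'_7 = 87·cos58.9° − 1·4.259 = 40.7; c'Δl = 25.13; W sinα = 74.5
Σc'Δl = 120.5 kN/m; ΣN' = 1078.6 kN/m; ΣW sinα = 714.5 kN/m
Resisting = 120.5 + 1078.6·tan22.0° = 120.5 + 435.8 = 556.2 kN/m
FS = 556.2 / 714.5 = 0.779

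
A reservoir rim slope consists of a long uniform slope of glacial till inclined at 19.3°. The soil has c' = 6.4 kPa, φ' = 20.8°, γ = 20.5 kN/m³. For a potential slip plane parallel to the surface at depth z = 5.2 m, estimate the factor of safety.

For an infinite slope with a slip plane parallel to the surface (no pore pressure): FS = [c' + γz cos²β tanφ'] / [γz sinβ cosβ].
γz = 20.5·5.2 = 106.60 kN/m²
Numerator = 6.4 + 106.60·cos²19.3°·tan20.8° = 6.4 + 106.60·0.8908·0.3799 = 42.470 kPa
Denominator = 106.60·sin19.3°·cos19.3° = 106.60·0.3305·0.9438 = 33.253 kPa
FS = 42.470 / 33.253 = 1.277

FS = 1.28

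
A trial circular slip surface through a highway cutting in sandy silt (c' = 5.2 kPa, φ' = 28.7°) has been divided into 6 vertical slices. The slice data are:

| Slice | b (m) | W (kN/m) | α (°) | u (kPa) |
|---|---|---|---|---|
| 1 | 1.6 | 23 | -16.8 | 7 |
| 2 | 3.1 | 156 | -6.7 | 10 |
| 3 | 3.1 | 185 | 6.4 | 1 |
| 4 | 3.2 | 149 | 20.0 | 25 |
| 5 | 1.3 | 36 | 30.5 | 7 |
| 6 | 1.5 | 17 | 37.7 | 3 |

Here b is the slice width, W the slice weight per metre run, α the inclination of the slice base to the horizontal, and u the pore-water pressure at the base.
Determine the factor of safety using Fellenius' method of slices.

FS = 3.90

Ordinary method of slices: FS = Σ[c'·Δl_i + (W_i cosα_i − u_i·Δl_i)·tanφ'] / Σ W_i sinα_i, with Δl_i = b_i / cosα_i.
Slice 1: Δl = 1.6/cos(-16.8°) = 1.671 m; N'_1 = 23·cos(-16.8°) − 7·1.671 = 10.3; c'Δl = 8.69; W sinα = -6.6
Slice 2: Δl = 3.1/cos(-6.7°) = 3.121 m; N'_2 = 156·cos(-6.7°) − 10·3.121 = 123.7; c'Δl = 16.23; W sinα = -18.2
Slice 3: Δl = 3.1/cos6.4° = 3.119 m; N'_3 = 185·cos6.4° − 1·3.119 = 180.7; c'Δl = 16.22; W sinα = 20.6
Slice 4: Δl = 3.2/cos20.0° = 3.405 m; N'_4 = 149·cos20.0° − 25·3.405 = 54.9; c'Δl = 17.71; W sinα = 51.0
Slice 5: Δl = 1.3/cos30.5° = 1.509 m; N'_5 = 36·cos30.5° − 7·1.509 = 20.5; c'Δl = 7.85; W sinα = 18.3
Slice 6: Δl = 1.5/cos37.7° = 1.896 m; N'_6 = 17·cos37.7° − 3·1.896 = 7.8; c'Δl = 9.86; W sinα = 10.4
Σc'Δl = 76.6 kN/m; ΣN' = 397.9 kN/m; ΣW sinα = 75.4 kN/m
Resisting = 76.6 + 397.9·tan28.7° = 76.6 + 217.8 = 294.4 kN/m
FS = 294.4 / 75.4 = 3.904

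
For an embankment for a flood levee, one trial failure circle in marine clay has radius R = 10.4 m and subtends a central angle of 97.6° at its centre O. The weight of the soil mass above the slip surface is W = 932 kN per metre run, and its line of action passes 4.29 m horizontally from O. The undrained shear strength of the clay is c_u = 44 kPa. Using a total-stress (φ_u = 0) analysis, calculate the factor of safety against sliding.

FS = 2.03

Taking moments about the centre O, the resisting moment is provided by the undrained shear strength acting along the arc:
Arc length L_a = R·θ = 10.4·(97.6°·π/180) = 10.4·1.7034 = 17.72 m
M_R = c_u·L_a·R = 44·17.72·10.4 = 8106.7 kN·m/m
M_D = W·d = 932·4.29 = 3998.3 kN·m/m
FS = M_R / M_D = 8106.7 / 3998.3 = 2.028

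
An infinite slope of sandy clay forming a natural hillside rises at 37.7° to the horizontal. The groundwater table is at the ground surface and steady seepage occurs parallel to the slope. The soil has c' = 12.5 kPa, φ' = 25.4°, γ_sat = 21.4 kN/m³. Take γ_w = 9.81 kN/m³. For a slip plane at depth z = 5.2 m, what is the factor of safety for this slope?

FS = 0.56

With seepage parallel to the slope and the water table at the surface, the effective normal stress on the slip plane uses the buoyant unit weight γ' = γ_sat − γ_w while the driving shear stress uses γ_sat:
FS = [c' + γ' z cos²β tanφ'] / [γ_sat z sinβ cosβ]
γ' = 21.4 − 9.81 = 11.59 kN/m³
Numerator = 12.5 + 11.59·5.2·cos²37.7°·tan25.4° = 12.5 + 11.59·5.2·0.6260·0.4748 = 30.415 kPa
Denominator = 21.4·5.2·sin37.7°·cos37.7° = 21.4·5.2·0.6115·0.7912 = 53.843 kPa
FS = 30.415 / 53.843 = 0.565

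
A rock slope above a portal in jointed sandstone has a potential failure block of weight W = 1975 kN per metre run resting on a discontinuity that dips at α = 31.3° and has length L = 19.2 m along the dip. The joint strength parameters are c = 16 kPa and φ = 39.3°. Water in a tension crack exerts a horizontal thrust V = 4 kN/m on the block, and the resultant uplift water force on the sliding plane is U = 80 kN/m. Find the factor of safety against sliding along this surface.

Resolving the block weight along and normal to the plane and applying the Mohr–Coulomb strength on the joint:
N' = W cosα − U − V sinα = 1975·cos31.3° − 80 − 4·sin31.3° = 1605.5 kN/m
Driving force T = W sinα + V cosα = 1975·sin31.3° + 4·cos31.3° = 1029.5 kN/m
Resisting force R = c·L + N'·tanφ = 16·19.2 + 1605.5·tan39.3° = 307.2 + 1314.1 = 1621.3 kN/m
FS = R / T = 1621.3 / 1029.5 = 1.575

FS = 1.57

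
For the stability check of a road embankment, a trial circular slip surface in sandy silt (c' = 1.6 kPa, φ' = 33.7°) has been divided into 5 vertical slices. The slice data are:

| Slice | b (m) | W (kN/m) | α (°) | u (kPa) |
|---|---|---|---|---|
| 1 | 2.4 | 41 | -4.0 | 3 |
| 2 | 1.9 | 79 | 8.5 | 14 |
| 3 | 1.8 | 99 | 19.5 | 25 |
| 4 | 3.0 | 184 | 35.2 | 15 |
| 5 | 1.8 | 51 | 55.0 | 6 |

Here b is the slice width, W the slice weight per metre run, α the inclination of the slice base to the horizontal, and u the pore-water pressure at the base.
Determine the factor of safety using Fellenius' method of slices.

Ordinary method of slices: FS = Σ[c'·Δl_i + (W_i cosα_i − u_i·Δl_i)·tanφ'] / Σ W_i sinα_i, with Δl_i = b_i / cosα_i.
Slice 1: Δl = 2.4/cos(-4.0°) = 2.406 m; N'_1 = 41·cos(-4.0°) − 3·2.406 = 33.7; c'Δl = 3.85; W sinα = -2.9
Slice 2: Δl = 1.9/cos8.5° = 1.921 m; N'_2 = 79·cos8.5° − 14·1.921 = 51.2; c'Δl = 3.07; W sinα = 11.7
Slice 3: Δl = 1.8/cos19.5° = 1.910 m; N'_3 = 99·cos19.5° − 25·1.910 = 45.6; c'Δl = 3.06; W sinα = 33.0
Slice 4: Δl = 3.0/cos35.2° = 3.671 m; N'_4 = 184·cos35.2° − 15·3.671 = 95.3; c'Δl = 5.87; W sinα = 106.1
Slice 5: Δl = 1.8/cos55.0° = 3.138 m; N'_5 = 51·cos55.0° − 6·3.138 = 10.4; c'Δl = 5.02; W sinα = 41.8
Σc'Δl = 20.9 kN/m; ΣN' = 236.2 kN/m; ΣW sinα = 189.7 kN/m
Resisting = 20.9 + 236.2·tan33.7° = 20.9 + 157.5 = 178.4 kN/m
FS = 178.4 / 189.7 = 0.940

FS = 0.94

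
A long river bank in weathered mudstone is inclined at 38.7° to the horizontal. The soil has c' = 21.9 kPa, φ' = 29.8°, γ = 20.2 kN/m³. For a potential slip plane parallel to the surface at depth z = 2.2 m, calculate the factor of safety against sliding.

FS = 1.72

For an infinite slope with a slip plane parallel to the surface (no pore pressure): FS = [c' + γz cos²β tanφ'] / [γz sinβ cosβ].
γz = 20.2·2.2 = 44.44 kN/m²
Numerator = 21.9 + 44.44·cos²38.7°·tan29.8° = 21.9 + 44.44·0.6091·0.5727 = 37.401 kPa
Denominator = 44.44·sin38.7°·cos38.7° = 44.44·0.6252·0.7804 = 21.685 kPa
FS = 37.401 / 21.685 = 1.725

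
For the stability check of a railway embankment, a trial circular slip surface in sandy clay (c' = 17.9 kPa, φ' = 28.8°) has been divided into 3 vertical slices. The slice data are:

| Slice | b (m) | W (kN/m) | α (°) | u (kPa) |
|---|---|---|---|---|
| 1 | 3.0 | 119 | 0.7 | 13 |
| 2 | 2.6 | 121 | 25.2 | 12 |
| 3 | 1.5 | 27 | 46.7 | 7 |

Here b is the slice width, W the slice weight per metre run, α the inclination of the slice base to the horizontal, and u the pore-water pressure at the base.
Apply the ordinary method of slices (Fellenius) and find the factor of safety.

Ordinary method of slices: FS = Σ[c'·Δl_i + (W_i cosα_i − u_i·Δl_i)·tanφ'] / Σ W_i sinα_i, with Δl_i = b_i / cosα_i.
Slice 1: Δl = 3.0/cos0.7° = 3.000 m; N'_1 = 119·cos0.7° − 13·3.000 = 80.0; c'Δl = 53.70; W sinα = 1.5
Slice 2: Δl = 2.6/cos25.2° = 2.873 m; N'_2 = 121·cos25.2° − 12·2.873 = 75.0; c'Δl = 51.44; W sinα = 51.5
Slice 3: Δl = 1.5/cos46.7° = 2.187 m; N'_3 = 27·cos46.7° − 7·2.187 = 3.2; c'Δl = 39.15; W sinα = 19.6
Σc'Δl = 144.3 kN/m; ΣN' = 158.2 kN/m; ΣW sinα = 72.6 kN/m
Resisting = 144.3 + 158.2·tan28.8° = 144.3 + 87.0 = 231.3 kN/m
FS = 231.3 / 72.6 = 3.184

FS = 3.18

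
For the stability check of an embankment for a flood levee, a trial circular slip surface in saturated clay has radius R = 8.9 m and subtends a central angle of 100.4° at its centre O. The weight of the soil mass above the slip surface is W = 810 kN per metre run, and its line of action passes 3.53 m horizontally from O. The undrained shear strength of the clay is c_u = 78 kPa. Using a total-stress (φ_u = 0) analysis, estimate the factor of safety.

FS = 3.79

Taking moments about the centre O, the resisting moment is provided by the undrained shear strength acting along the arc:
Arc length L_a = R·θ = 8.9·(100.4°·π/180) = 8.9·1.7523 = 15.60 m
M_R = c_u·L_a·R = 78·15.60·8.9 = 10826.4 kN·m/m
M_D = W·d = 810·3.53 = 2859.3 kN·m/m
FS = M_R / M_D = 10826.4 / 2859.3 = 3.786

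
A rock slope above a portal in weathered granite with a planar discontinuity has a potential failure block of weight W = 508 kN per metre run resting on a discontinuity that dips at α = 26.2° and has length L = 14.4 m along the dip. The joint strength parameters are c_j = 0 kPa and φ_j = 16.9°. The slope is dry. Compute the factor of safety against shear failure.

Resolving the block weight along and normal to the plane and applying the Mohr–Coulomb strength on the joint:
N' = W cosα = 508·cos26.2° = 455.8 kN/m
Driving force T = W sinα = 508·sin26.2° = 224.3 kN/m
Resisting force R = c_j·L + N'·tanφ_j = 0·14.4 + 455.8·tan16.9° = 0.0 + 138.5 = 138.5 kN/m
FS = R / T = 138.5 / 224.3 = 0.617

FS = 0.62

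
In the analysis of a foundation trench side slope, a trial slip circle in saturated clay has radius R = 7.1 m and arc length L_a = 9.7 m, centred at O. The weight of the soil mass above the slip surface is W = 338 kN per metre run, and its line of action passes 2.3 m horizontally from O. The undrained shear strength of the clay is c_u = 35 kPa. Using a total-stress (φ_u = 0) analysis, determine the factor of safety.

Taking moments about the centre O, the resisting moment is provided by the undrained shear strength acting along the arc:
M_R = c_u·L_a·R = 35·9.70·7.1 = 2410.4 kN·m/m
M_D = W·d = 338·2.3 = 777.4 kN·m/m
FS = M_R / M_D = 2410.4 / 777.4 = 3.101

FS = 3.10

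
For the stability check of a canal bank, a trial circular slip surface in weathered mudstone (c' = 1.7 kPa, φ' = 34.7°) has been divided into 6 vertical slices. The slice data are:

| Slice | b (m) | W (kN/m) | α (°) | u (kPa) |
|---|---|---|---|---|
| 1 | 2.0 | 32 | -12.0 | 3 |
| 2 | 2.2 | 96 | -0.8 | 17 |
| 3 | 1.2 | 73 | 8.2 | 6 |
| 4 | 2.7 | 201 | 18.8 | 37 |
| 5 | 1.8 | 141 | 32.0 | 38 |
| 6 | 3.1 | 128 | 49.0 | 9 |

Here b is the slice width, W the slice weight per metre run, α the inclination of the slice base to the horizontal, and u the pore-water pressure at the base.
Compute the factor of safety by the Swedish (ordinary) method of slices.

Ordinary method of slices: FS = Σ[c'·Δl_i + (W_i cosα_i − u_i·Δl_i)·tanφ'] / Σ W_i sinα_i, with Δl_i = b_i / cosα_i.
Slice 1: Δl = 2.0/cos(-12.0°) = 2.045 m; N'_1 = 32·cos(-12.0°) − 3·2.045 = 25.2; c'Δl = 3.48; W sinα = -6.7
Slice 2: Δl = 2.2/cos(-0.8°) = 2.200 m; N'_2 = 96·cos(-0.8°) − 17·2.200 = 58.6; c'Δl = 3.74; W sinα = -1.3
Slice 3: Δl = 1.2/cos8.2° = 1.212 m; N'_3 = 73·cos8.2° − 6·1.212 = 65.0; c'Δl = 2.06; W sinα = 10.4
Slice 4: Δl = 2.7/cos18.8° = 2.852 m; N'_4 = 201·cos18.8° − 37·2.852 = 84.7; c'Δl = 4.85; W sinα = 64.8
Slice 5: Δl = 1.8/cos32.0° = 2.123 m; N'_5 = 141·cos32.0° − 38·2.123 = 38.9; c'Δl = 3.61; W sinα = 74.7
Slice 6: Δl = 3.1/cos49.0° = 4.725 m; N'_6 = 128·cos49.0° − 9·4.725 = 41.4; c'Δl = 8.03; W sinα = 96.6
Σc'Δl = 25.8 kN/m; ΣN' = 313.8 kN/m; ΣW sinα = 238.5 kN/m
Resisting = 25.8 + 313.8·tan34.7° = 25.8 + 217.3 = 243.1 kN/m
FS = 243.1 / 238.5 = 1.019

FS = 1.02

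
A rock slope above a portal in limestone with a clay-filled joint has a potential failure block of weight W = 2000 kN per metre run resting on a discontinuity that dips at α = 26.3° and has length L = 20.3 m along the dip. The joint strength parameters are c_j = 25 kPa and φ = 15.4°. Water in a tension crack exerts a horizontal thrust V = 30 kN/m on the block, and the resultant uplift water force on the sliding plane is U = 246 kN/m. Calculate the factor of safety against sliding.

Resolving the block weight along and normal to the plane and applying the Mohr–Coulomb strength on the joint:
N' = W cosα − U − V sinα = 2000·cos26.3° − 246 − 30·sin26.3° = 1533.7 kN/m
Driving force T = W sinα + V cosα = 2000·sin26.3° + 30·cos26.3° = 913.0 kN/m
Resisting force R = c_j·L + N'·tanφ = 25·20.3 + 1533.7·tan15.4° = 507.5 + 422.4 = 929.9 kN/m
FS = R / T = 929.9 / 913.0 = 1.019

FS = 1.02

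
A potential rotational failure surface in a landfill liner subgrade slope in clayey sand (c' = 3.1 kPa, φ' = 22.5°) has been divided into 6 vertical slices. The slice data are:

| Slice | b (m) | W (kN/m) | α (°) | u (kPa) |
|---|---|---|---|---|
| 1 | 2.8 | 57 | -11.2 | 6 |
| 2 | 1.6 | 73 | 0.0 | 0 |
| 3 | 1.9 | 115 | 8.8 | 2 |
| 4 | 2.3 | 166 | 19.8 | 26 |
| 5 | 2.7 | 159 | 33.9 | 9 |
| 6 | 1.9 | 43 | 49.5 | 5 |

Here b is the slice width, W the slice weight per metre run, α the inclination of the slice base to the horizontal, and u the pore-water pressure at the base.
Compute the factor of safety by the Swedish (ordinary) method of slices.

FS = 1.22

Ordinary method of slices: FS = Σ[c'·Δl_i + (W_i cosα_i − u_i·Δl_i)·tanφ'] / Σ W_i sinα_i, with Δl_i = b_i / cosα_i.
Slice 1: Δl = 2.8/cos(-11.2°) = 2.854 m; N'_1 = 57·cos(-11.2°) − 6·2.854 = 38.8; c'Δl = 8.85; W sinα = -11.1
Slice 2: Δl = 1.6/cos0.0° = 1.600 m; N'_2 = 73·cos0.0° − 0·1.600 = 73.0; c'Δl = 4.96; W sinα = 0.0
Slice 3: Δl = 1.9/cos8.8° = 1.923 m; N'_3 = 115·cos8.8° − 2·1.923 = 109.8; c'Δl = 5.96; W sinα = 17.6
Slice 4: Δl = 2.3/cos19.8° = 2.445 m; N'_4 = 166·cos19.8° − 26·2.445 = 92.6; c'Δl = 7.58; W sinα = 56.2
Slice 5: Δl = 2.7/cos33.9° = 3.253 m; N'_5 = 159·cos33.9° − 9·3.253 = 102.7; c'Δl = 10.08; W sinα = 88.7
Slice 6: Δl = 1.9/cos49.5° = 2.926 m; N'_6 = 43·cos49.5° − 5·2.926 = 13.3; c'Δl = 9.07; W sinα = 32.7
Σc'Δl = 46.5 kN/m; ΣN' = 430.2 kN/m; ΣW sinα = 184.1 kN/m
Resisting = 46.5 + 430.2·tan22.5° = 46.5 + 178.2 = 224.7 kN/m
FS = 224.7 / 184.1 = 1.220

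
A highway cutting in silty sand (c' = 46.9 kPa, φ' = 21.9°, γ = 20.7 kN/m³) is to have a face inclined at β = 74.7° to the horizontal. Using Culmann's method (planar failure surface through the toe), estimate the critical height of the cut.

Culmann's analysis gives the critical failure plane at α_cr = (β + φ')/2 = (74.7 + 21.9)/2 = 48.3°, and the critical height
H_c = (4c'/γ) · sinβ cosφ' / [1 − cos(β − φ')]
    = (4·46.9/20.7) · sin74.7°·cos21.9° / [1 − cos(52.8°)]
    = 9.063 · 0.9646·0.9278 / [1 − 0.6046]
    = 9.063 · 0.8950 / 0.3954
    = 20.51 m

H_c = 20.51 m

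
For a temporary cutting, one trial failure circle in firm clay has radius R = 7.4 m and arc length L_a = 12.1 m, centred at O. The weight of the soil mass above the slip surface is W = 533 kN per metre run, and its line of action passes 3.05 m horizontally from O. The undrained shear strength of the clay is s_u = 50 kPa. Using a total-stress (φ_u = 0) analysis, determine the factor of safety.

Taking moments about the centre O, the resisting moment is provided by the undrained shear strength acting along the arc:
M_R = s_u·L_a·R = 50·12.10·7.4 = 4477.0 kN·m/m
M_D = W·d = 533·3.05 = 1625.6 kN·m/m
FS = M_R / M_D = 4477.0 / 1625.6 = 2.754

FS = 2.75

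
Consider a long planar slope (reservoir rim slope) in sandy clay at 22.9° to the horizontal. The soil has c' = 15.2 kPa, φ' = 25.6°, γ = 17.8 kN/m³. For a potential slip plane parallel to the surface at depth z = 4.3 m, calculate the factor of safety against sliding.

For an infinite slope with a slip plane parallel to the surface (no pore pressure): FS = [c' + γz cos²β tanφ'] / [γz sinβ cosβ].
γz = 17.8·4.3 = 76.54 kN/m²
Numerator = 15.2 + 76.54·cos²22.9°·tan25.6° = 15.2 + 76.54·0.8486·0.4791 = 46.319 kPa
Denominator = 76.54·sin22.9°·cos22.9° = 76.54·0.3891·0.9212 = 27.436 kPa
FS = 46.319 / 27.436 = 1.688

FS = 1.69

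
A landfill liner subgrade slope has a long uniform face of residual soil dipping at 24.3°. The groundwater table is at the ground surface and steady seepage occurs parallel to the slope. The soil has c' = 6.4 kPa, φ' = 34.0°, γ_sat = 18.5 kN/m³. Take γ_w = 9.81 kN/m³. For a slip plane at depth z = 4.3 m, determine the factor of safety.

With seepage parallel to the slope and the water table at the surface, the effective normal stress on the slip plane uses the buoyant unit weight γ' = γ_sat − γ_w while the driving shear stress uses γ_sat:
FS = [c' + γ' z cos²β tanφ'] / [γ_sat z sinβ cosβ]
γ' = 18.5 − 9.81 = 8.69 kN/m³
Numerator = 6.4 + 8.69·4.3·cos²24.3°·tan34.0° = 6.4 + 8.69·4.3·0.8307·0.6745 = 27.336 kPa
Denominator = 18.5·4.3·sin24.3°·cos24.3° = 18.5·4.3·0.4115·0.9114 = 29.836 kPa
FS = 27.336 / 29.836 = 0.916

FS = 0.92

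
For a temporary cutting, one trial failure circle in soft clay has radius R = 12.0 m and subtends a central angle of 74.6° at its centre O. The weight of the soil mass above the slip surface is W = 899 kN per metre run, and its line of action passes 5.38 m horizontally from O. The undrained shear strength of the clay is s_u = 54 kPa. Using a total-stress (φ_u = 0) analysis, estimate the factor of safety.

Taking moments about the centre O, the resisting moment is provided by the undrained shear strength acting along the arc:
Arc length L_a = R·θ = 12.0·(74.6°·π/180) = 12.0·1.3020 = 15.62 m
M_R = s_u·L_a·R = 54·15.62·12.0 = 10124.5 kN·m/m
M_D = W·d = 899·5.38 = 4836.6 kN·m/m
FS = M_R / M_D = 10124.5 / 4836.6 = 2.093

FS = 2.09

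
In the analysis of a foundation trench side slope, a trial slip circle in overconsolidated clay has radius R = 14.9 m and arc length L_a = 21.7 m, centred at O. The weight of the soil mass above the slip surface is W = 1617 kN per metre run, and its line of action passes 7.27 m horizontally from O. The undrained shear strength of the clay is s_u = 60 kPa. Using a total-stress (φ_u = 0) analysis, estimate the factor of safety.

Taking moments about the centre O, the resisting moment is provided by the undrained shear strength acting along the arc:
M_R = s_u·L_a·R = 60·21.70·14.9 = 19399.8 kN·m/m
M_D = W·d = 1617·7.27 = 11755.6 kN·m/m
FS = M_R / M_D = 19399.8 / 11755.6 = 1.650

FS = 1.65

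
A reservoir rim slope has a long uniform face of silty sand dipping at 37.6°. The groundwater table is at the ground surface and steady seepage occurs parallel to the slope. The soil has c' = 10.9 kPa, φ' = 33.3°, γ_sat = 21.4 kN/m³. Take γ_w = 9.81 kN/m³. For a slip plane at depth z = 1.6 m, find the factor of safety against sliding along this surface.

With seepage parallel to the slope and the water table at the surface, the effective normal stress on the slip plane uses the buoyant unit weight γ' = γ_sat − γ_w while the driving shear stress uses γ_sat:
FS = [c' + γ' z cos²β tanφ'] / [γ_sat z sinβ cosβ]
γ' = 21.4 − 9.81 = 11.59 kN/m³
Numerator = 10.9 + 11.59·1.6·cos²37.6°·tan33.3° = 10.9 + 11.59·1.6·0.6277·0.6569 = 18.546 kPa
Denominator = 21.4·1.6·sin37.6°·cos37.6° = 21.4·1.6·0.6101·0.7923 = 16.552 kPa
FS = 18.546 / 16.552 = 1.120

FS = 1.12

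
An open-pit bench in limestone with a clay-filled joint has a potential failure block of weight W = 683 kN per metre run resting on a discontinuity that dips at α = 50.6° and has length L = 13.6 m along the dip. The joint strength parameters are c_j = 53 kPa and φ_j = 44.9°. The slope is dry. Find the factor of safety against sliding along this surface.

Resolving the block weight along and normal to the plane and applying the Mohr–Coulomb strength on the joint:
N' = W cosα = 683·cos50.6° = 433.5 kN/m
Driving force T = W sinα = 683·sin50.6° = 527.8 kN/m
Resisting force R = c_j·L + N'·tanφ_j = 53·13.6 + 433.5·tan44.9° = 720.8 + 432.0 = 1152.8 kN/m
FS = R / T = 1152.8 / 527.8 = 2.184

FS = 2.18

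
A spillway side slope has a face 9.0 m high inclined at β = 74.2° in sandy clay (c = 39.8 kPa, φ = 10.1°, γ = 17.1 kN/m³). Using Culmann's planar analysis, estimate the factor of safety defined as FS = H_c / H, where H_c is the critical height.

FS = 1.74

H_c = (4c/γ) · sinβ cosφ / [1 − cos(β − φ)]
    = (4·39.8/17.1) · sin74.2°·cos10.1° / [1 − cos64.1°]
    = 9.310 · 0.9473 / 0.5632 = 15.66 m
FS = H_c / H = 15.66 / 9.0 = 1.740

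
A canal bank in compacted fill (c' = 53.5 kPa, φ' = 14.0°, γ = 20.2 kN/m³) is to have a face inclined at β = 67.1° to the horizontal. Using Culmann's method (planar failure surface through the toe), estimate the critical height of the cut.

Culmann's analysis gives the critical failure plane at α_cr = (β + φ')/2 = (67.1 + 14.0)/2 = 40.5°, and the critical height
H_c = (4c'/γ) · sinβ cosφ' / [1 − cos(β − φ')]
    = (4·53.5/20.2) · sin67.1°·cos14.0° / [1 − cos(53.1°)]
    = 10.594 · 0.9212·0.9703 / [1 − 0.6004]
    = 10.594 · 0.8938 / 0.3996
    = 23.70 m

H_c = 23.70 m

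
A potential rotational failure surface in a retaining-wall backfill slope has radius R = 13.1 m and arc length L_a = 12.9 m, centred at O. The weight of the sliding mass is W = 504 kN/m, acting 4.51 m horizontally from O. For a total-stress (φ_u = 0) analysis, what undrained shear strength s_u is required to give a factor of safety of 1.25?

FS = s_u·L_a·R / (W·d), so s_u = FS·W·d / (L_a·R).
s_u = 1.25·504·4.51 / (12.90·13.1) = 2841.3 / 168.99 = 16.81 kPa

s_u = 16.8 kPa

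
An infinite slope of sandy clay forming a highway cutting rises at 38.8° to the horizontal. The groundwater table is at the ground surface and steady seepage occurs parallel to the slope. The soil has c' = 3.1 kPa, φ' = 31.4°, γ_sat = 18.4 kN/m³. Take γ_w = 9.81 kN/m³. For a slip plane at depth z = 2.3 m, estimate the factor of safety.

With seepage parallel to the slope and the water table at the surface, the effective normal stress on the slip plane uses the buoyant unit weight γ' = γ_sat − γ_w while the driving shear stress uses γ_sat:
FS = [c' + γ' z cos²β tanφ'] / [γ_sat z sinβ cosβ]
γ' = 18.4 − 9.81 = 8.59 kN/m³
Numerator = 3.1 + 8.59·2.3·cos²38.8°·tan31.4° = 3.1 + 8.59·2.3·0.6074·0.6104 = 10.425 kPa
Denominator = 18.4·2.3·sin38.8°·cos38.8° = 18.4·2.3·0.6266·0.7793 = 20.666 kPa
FS = 10.425 / 20.666 = 0.504

FS = 0.50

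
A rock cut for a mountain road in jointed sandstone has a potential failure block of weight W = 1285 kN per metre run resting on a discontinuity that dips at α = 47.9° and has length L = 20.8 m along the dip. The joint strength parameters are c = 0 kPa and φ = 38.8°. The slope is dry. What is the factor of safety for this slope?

Resolving the block weight along and normal to the plane and applying the Mohr–Coulomb strength on the joint:
N' = W cosα = 1285·cos47.9° = 861.5 kN/m
Driving force T = W sinα = 1285·sin47.9° = 953.4 kN/m
Resisting force R = c·L + N'·tanφ = 0·20.8 + 861.5·tan38.8° = 0.0 + 692.7 = 692.7 kN/m
FS = R / T = 692.7 / 953.4 = 0.726

FS = 0.73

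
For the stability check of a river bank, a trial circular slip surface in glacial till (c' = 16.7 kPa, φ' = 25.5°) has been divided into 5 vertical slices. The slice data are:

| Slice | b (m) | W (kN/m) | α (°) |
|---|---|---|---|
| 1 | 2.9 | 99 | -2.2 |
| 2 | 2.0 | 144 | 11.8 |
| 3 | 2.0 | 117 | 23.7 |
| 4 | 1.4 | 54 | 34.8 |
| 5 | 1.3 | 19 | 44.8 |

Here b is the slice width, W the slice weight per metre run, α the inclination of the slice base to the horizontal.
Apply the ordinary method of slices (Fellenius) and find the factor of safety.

FS = 3.18

Ordinary method of slices: FS = Σ[c'·Δl_i + (W_i cosα_i)·tanφ'] / Σ W_i sinα_i, with Δl_i = b_i / cosα_i.
Slice 1: Δl = 2.9/cos(-2.2°) = 2.902 m; N'_1 = 99·cos(-2.2°) = 98.9; c'Δl = 48.47; W sinα = -3.8
Slice 2: Δl = 2.0/cos11.8° = 2.043 m; N'_2 = 144·cos11.8° = 141.0; c'Δl = 34.12; W sinα = 29.4
Slice 3: Δl = 2.0/cos23.7° = 2.184 m; N'_3 = 117·cos23.7° = 107.1; c'Δl = 36.48; W sinα = 47.0
Slice 4: Δl = 1.4/cos34.8° = 1.705 m; N'_4 = 54·cos34.8° = 44.3; c'Δl = 28.47; W sinα = 30.8
Slice 5: Δl = 1.3/cos44.8° = 1.832 m; N'_5 = 19·cos44.8° = 13.5; c'Δl = 30.60; W sinα = 13.4
Σc'Δl = 178.1 kN/m; ΣN' = 404.8 kN/m; ΣW sinα = 116.9 kN/m
Resisting = 178.1 + 404.8·tan25.5° = 178.1 + 193.1 = 371.2 kN/m
FS = 371.2 / 116.9 = 3.176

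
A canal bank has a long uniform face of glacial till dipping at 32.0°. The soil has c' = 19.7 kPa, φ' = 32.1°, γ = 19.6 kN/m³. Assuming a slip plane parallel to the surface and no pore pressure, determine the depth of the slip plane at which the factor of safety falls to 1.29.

Setting FS = 1.29 in FS = [c' + γz cos²β tanφ'] / [γz sinβ cosβ] and solving for z:
z = c' / [γ cosβ (FS·sinβ − cosβ·tanφ')]
  = 19.7 / [19.6·cos32.0°·(1.29·sin32.0° − cos32.0°·tan32.1°)]
  = 19.7 / [19.6·0.8480·(1.29·0.5299 − 0.8480·0.6273)]
  = 19.7 / 2.5201 = 7.817 m

z = 7.82 m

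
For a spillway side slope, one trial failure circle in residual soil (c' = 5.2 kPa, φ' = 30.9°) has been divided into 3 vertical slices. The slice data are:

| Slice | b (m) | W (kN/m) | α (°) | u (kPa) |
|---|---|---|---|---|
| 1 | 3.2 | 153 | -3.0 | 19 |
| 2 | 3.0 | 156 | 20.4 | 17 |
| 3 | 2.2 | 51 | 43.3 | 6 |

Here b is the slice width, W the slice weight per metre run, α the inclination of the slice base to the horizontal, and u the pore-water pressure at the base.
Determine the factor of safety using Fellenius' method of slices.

Ordinary method of slices: FS = Σ[c'·Δl_i + (W_i cosα_i − u_i·Δl_i)·tanφ'] / Σ W_i sinα_i, with Δl_i = b_i / cosα_i.
Slice 1: Δl = 3.2/cos(-3.0°) = 3.204 m; N'_1 = 153·cos(-3.0°) − 19·3.204 = 91.9; c'Δl = 16.66; W sinα = -8.0
Slice 2: Δl = 3.0/cos20.4° = 3.201 m; N'_2 = 156·cos20.4° − 17·3.201 = 91.8; c'Δl = 16.64; W sinα = 54.4
Slice 3: Δl = 2.2/cos43.3° = 3.023 m; N'_3 = 51·cos43.3° − 6·3.023 = 19.0; c'Δl = 15.72; W sinα = 35.0
Σc'Δl = 49.0 kN/m; ΣN' = 202.7 kN/m; ΣW sinα = 81.3 kN/m
Resisting = 49.0 + 202.7·tan30.9° = 49.0 + 121.3 = 170.3 kN/m
FS = 170.3 / 81.3 = 2.094

FS = 2.09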